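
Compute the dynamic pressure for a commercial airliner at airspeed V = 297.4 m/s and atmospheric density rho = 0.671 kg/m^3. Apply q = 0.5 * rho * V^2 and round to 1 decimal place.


Step 1: V^2 = 297.4^2 = 88446.76
Step 2: q = 0.5 * 0.671 * 88446.76
Step 3: q = 29673.9 Pa

29673.9


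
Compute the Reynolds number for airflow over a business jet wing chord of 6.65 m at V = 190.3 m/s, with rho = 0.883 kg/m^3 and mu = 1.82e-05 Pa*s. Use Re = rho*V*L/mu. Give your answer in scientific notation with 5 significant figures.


Step 1: Numerator = rho * V * L = 0.883 * 190.3 * 6.65 = 1117.432085
Step 2: Re = 1117.432085 / 1.82e-05
Step 3: Re = 6.1397e+07

6.1397e+07


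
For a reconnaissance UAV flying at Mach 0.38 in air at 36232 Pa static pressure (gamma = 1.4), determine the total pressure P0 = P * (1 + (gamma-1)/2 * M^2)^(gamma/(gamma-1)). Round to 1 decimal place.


Step 1: (gamma-1)/2 * M^2 = 0.2 * 0.1444 = 0.02888
Step 2: 1 + 0.02888 = 1.02888
Step 3: Exponent gamma/(gamma-1) = 3.5
Step 4: P0 = 36232 * 1.02888^3.5 = 40028.5 Pa

40028.5


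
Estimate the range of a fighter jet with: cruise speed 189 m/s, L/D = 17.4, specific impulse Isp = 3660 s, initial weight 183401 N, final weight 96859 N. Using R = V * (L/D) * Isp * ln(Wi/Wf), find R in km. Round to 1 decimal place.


Step 1: Coefficient = V * (L/D) * Isp = 189 * 17.4 * 3660 = 12036276.0 m
Step 2: Wi/Wf = 183401 / 96859 = 1.893484
Step 3: ln(1.893484) = 0.638419
Step 4: R = 12036276.0 * 0.638419 = 7684183.7 m = 7684.2 km

7684.2


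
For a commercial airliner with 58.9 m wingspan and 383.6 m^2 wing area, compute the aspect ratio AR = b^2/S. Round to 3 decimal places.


Step 1: b^2 = 58.9^2 = 3469.21
Step 2: AR = 3469.21 / 383.6 = 9.044

9.044


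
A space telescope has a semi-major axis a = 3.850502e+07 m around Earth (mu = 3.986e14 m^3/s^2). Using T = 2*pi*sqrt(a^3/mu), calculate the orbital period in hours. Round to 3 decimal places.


Step 1: a^3 / mu = 5.708895e+22 / 3.986e14 = 1.432237e+08
Step 2: sqrt(1.432237e+08) = 11967.6088 s
Step 3: T = 2*pi * 11967.6088 = 75194.7 s
Step 4: T in hours = 75194.7 / 3600 = 20.887 hours

20.887


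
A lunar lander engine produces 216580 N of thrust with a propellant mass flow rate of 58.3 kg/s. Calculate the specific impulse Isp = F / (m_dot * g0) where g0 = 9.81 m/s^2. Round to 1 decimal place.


Step 1: m_dot * g0 = 58.3 * 9.81 = 571.92
Step 2: Isp = 216580 / 571.92 = 378.7 s

378.7


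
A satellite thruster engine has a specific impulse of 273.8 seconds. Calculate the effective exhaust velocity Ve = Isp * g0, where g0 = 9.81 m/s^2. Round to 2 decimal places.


Step 1: Ve = Isp * g0 = 273.8 * 9.81
Step 2: Ve = 2685.98 m/s

2685.98


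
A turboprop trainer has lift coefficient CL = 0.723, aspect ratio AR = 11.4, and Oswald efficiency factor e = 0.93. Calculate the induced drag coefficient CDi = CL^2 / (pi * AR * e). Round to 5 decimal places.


Step 1: CL^2 = 0.723^2 = 0.522729
Step 2: pi * AR * e = 3.14159 * 11.4 * 0.93 = 33.307165
Step 3: CDi = 0.522729 / 33.307165 = 0.01569

0.01569


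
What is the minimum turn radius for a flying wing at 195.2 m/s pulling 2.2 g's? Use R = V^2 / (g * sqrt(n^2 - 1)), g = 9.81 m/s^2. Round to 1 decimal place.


Step 1: V^2 = 195.2^2 = 38103.04
Step 2: n^2 - 1 = 2.2^2 - 1 = 3.84
Step 3: sqrt(3.84) = 1.959592
Step 4: R = 38103.04 / (9.81 * 1.959592) = 1982.1 m

1982.1


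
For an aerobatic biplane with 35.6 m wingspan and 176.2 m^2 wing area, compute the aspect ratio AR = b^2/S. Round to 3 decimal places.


Step 1: b^2 = 35.6^2 = 1267.36
Step 2: AR = 1267.36 / 176.2 = 7.193

7.193


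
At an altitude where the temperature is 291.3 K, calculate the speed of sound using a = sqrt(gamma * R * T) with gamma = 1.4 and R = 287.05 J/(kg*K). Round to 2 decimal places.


Step 1: gamma * R * T = 1.4 * 287.05 * 291.3 = 117064.731
Step 2: a = sqrt(117064.731) = 342.15 m/s

342.15


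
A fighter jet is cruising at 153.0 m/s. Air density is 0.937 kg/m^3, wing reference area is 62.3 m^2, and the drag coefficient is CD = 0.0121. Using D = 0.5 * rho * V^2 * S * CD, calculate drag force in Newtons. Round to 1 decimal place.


Step 1: Dynamic pressure q = 0.5 * 0.937 * 153.0^2 = 10967.1165 Pa
Step 2: Drag D = q * S * CD = 10967.1165 * 62.3 * 0.0121
Step 3: D = 8267.3 N

8267.3


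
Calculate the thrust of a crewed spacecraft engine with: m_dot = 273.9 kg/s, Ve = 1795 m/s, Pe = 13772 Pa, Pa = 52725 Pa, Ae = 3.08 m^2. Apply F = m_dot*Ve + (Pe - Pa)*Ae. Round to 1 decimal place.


Step 1: Momentum thrust = m_dot * Ve = 273.9 * 1795 = 491650.5 N
Step 2: Pressure thrust = (Pe - Pa) * Ae = (13772 - 52725) * 3.08 = -119975.24 N
Step 3: Total thrust F = 491650.5 + -119975.24 = 371675.3 N

371675.3


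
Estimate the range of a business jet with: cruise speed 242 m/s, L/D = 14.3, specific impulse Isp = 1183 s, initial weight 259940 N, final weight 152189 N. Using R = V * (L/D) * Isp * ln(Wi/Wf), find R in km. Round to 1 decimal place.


Step 1: Coefficient = V * (L/D) * Isp = 242 * 14.3 * 1183 = 4093889.8 m
Step 2: Wi/Wf = 259940 / 152189 = 1.708008
Step 3: ln(1.708008) = 0.535328
Step 4: R = 4093889.8 * 0.535328 = 2191572.5 m = 2191.6 km

2191.6


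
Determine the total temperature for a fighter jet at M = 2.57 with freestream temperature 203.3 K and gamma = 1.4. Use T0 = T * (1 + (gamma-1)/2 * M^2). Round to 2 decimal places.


Step 1: (gamma-1)/2 = 0.2
Step 2: M^2 = 6.6049
Step 3: 1 + 0.2 * 6.6049 = 2.32098
Step 4: T0 = 203.3 * 2.32098 = 471.86 K

471.86


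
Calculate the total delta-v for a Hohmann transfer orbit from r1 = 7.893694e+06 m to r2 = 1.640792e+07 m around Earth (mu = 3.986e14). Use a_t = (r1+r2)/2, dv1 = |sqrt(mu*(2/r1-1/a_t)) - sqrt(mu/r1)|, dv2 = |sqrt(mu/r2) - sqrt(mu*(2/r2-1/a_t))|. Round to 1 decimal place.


Step 1: Transfer semi-major axis a_t = (7.893694e+06 + 1.640792e+07) / 2 = 1.215081e+07 m
Step 2: v1 (circular at r1) = sqrt(mu/r1) = 7106.05 m/s
Step 3: v_t1 = sqrt(mu*(2/r1 - 1/a_t)) = 8257.58 m/s
Step 4: dv1 = |8257.58 - 7106.05| = 1151.52 m/s
Step 5: v2 (circular at r2) = 4928.81 m/s, v_t2 = 3972.64 m/s
Step 6: dv2 = |4928.81 - 3972.64| = 956.17 m/s
Step 7: Total delta-v = 1151.52 + 956.17 = 2107.7 m/s

2107.7


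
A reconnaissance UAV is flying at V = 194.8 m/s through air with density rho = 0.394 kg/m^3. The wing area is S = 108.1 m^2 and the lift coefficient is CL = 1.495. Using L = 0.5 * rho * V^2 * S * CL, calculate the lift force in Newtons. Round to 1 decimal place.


Step 1: Calculate dynamic pressure q = 0.5 * 0.394 * 194.8^2 = 0.5 * 0.394 * 37947.04 = 7475.5669 Pa
Step 2: Multiply by wing area and lift coefficient: L = 7475.5669 * 108.1 * 1.495
Step 3: L = 808108.7797 * 1.495 = 1208122.6 N

1208122.6


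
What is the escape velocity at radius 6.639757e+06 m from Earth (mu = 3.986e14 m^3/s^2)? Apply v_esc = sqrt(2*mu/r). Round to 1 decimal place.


Step 1: 2*mu/r = 2 * 3.986e14 / 6.639757e+06 = 120064634.8955
Step 2: v_esc = sqrt(120064634.8955) = 10957.4 m/s

10957.4


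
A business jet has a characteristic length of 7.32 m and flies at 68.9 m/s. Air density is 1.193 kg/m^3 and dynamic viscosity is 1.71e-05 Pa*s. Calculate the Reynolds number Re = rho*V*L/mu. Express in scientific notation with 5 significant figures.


Step 1: Numerator = rho * V * L = 1.193 * 68.9 * 7.32 = 601.687164
Step 2: Re = 601.687164 / 1.71e-05
Step 3: Re = 3.5186e+07

3.5186e+07


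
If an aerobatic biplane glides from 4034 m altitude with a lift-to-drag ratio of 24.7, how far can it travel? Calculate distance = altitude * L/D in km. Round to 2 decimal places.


Step 1: Glide distance = altitude * L/D = 4034 * 24.7 = 99639.8 m
Step 2: Convert to km: 99639.8 / 1000 = 99.64 km

99.64


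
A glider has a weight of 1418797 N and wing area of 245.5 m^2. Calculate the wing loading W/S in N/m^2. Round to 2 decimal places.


Step 1: Wing loading = W / S = 1418797 / 245.5
Step 2: Wing loading = 5779.21 N/m^2

5779.21


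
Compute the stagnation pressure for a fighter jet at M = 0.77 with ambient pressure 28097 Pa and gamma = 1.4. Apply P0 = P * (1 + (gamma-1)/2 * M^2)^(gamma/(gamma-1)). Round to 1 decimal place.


Step 1: (gamma-1)/2 * M^2 = 0.2 * 0.5929 = 0.11858
Step 2: 1 + 0.11858 = 1.11858
Step 3: Exponent gamma/(gamma-1) = 3.5
Step 4: P0 = 28097 * 1.11858^3.5 = 41590.5 Pa

41590.5


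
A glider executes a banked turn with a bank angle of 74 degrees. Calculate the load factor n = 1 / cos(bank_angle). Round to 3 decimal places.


Step 1: Convert 74 degrees to radians = 1.291544
Step 2: cos(74 deg) = 0.275637
Step 3: n = 1 / 0.275637 = 3.628

3.628


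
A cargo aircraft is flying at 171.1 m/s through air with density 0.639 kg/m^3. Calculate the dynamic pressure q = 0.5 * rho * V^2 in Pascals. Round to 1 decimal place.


Step 1: V^2 = 171.1^2 = 29275.21
Step 2: q = 0.5 * 0.639 * 29275.21
Step 3: q = 9353.4 Pa

9353.4


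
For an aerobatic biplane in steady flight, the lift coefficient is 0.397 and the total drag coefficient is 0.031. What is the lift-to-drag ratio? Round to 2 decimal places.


Step 1: L/D = CL / CD = 0.397 / 0.031
Step 2: L/D = 12.81

12.81


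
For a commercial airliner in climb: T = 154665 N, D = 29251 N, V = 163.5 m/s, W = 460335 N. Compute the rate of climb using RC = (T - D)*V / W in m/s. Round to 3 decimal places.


Step 1: Excess thrust = T - D = 154665 - 29251 = 125414 N
Step 2: Excess power = 125414 * 163.5 = 20505189.0 W
Step 3: RC = 20505189.0 / 460335 = 44.544 m/s

44.544


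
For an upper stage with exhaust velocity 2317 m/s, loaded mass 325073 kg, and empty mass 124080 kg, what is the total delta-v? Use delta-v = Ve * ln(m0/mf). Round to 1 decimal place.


Step 1: Mass ratio m0/mf = 325073 / 124080 = 2.619866
Step 2: ln(2.619866) = 0.963123
Step 3: delta-v = 2317 * 0.963123 = 2231.6 m/s

2231.6


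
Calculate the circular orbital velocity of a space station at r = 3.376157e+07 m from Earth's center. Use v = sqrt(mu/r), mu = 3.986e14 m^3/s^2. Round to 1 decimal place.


Step 1: mu / r = 3.986e14 / 3.376157e+07 = 11806322.9879
Step 2: v = sqrt(11806322.9879) = 3436.0 m/s

3436.0


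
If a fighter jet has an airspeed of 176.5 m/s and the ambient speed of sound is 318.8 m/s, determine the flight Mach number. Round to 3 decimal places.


Step 1: M = V / a = 176.5 / 318.8
Step 2: M = 0.554

0.554


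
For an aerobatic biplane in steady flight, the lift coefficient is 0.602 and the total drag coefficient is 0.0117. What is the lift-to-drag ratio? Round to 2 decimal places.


Step 1: L/D = CL / CD = 0.602 / 0.0117
Step 2: L/D = 51.45

51.45


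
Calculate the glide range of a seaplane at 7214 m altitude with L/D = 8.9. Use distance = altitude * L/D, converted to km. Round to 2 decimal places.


Step 1: Glide distance = altitude * L/D = 7214 * 8.9 = 64204.6 m
Step 2: Convert to km: 64204.6 / 1000 = 64.20 km

64.20


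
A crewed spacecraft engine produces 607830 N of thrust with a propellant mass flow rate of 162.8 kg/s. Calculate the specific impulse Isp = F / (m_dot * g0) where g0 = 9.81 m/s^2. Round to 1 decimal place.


Step 1: m_dot * g0 = 162.8 * 9.81 = 1597.07
Step 2: Isp = 607830 / 1597.07 = 380.6 s

380.6


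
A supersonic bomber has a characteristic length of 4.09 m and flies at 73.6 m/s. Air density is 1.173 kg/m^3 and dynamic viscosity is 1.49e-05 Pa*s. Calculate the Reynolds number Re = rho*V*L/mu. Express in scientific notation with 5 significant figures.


Step 1: Numerator = rho * V * L = 1.173 * 73.6 * 4.09 = 353.101152
Step 2: Re = 353.101152 / 1.49e-05
Step 3: Re = 2.3698e+07

2.3698e+07


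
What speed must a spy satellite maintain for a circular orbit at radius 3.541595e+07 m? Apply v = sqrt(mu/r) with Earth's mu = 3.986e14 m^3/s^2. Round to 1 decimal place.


Step 1: mu / r = 3.986e14 / 3.541595e+07 = 11254815.9798
Step 2: v = sqrt(11254815.9798) = 3354.8 m/s

3354.8


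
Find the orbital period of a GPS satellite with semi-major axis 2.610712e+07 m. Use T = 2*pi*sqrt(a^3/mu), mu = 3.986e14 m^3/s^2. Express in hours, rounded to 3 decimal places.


Step 1: a^3 / mu = 1.779414e+22 / 3.986e14 = 4.464158e+07
Step 2: sqrt(4.464158e+07) = 6681.4358 s
Step 3: T = 2*pi * 6681.4358 = 41980.7 s
Step 4: T in hours = 41980.7 / 3600 = 11.661 hours

11.661


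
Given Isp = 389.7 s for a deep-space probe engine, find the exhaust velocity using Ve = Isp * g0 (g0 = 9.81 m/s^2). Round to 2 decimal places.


Step 1: Ve = Isp * g0 = 389.7 * 9.81
Step 2: Ve = 3822.96 m/s

3822.96


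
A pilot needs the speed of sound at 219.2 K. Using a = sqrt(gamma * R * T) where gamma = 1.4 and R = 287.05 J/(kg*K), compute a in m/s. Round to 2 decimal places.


Step 1: gamma * R * T = 1.4 * 287.05 * 219.2 = 88089.904
Step 2: a = sqrt(88089.904) = 296.80 m/s

296.80


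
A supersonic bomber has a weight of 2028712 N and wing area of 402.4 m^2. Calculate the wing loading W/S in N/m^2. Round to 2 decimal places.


Step 1: Wing loading = W / S = 2028712 / 402.4
Step 2: Wing loading = 5041.53 N/m^2

5041.53


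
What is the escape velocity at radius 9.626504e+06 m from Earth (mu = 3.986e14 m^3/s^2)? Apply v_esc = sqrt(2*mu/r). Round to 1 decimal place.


Step 1: 2*mu/r = 2 * 3.986e14 / 9.626504e+06 = 82813033.6828
Step 2: v_esc = sqrt(82813033.6828) = 9100.2 m/s

9100.2


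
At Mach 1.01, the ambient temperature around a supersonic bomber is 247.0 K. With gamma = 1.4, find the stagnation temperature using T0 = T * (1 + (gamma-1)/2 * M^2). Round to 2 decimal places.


Step 1: (gamma-1)/2 = 0.2
Step 2: M^2 = 1.0201
Step 3: 1 + 0.2 * 1.0201 = 1.20402
Step 4: T0 = 247.0 * 1.20402 = 297.39 K

297.39


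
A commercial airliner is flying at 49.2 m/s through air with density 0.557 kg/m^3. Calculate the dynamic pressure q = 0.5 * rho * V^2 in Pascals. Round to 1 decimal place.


Step 1: V^2 = 49.2^2 = 2420.64
Step 2: q = 0.5 * 0.557 * 2420.64
Step 3: q = 674.1 Pa

674.1


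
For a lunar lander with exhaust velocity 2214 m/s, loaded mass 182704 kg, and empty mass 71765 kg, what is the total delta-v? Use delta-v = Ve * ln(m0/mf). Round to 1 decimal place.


Step 1: Mass ratio m0/mf = 182704 / 71765 = 2.545865
Step 2: ln(2.545865) = 0.93447
Step 3: delta-v = 2214 * 0.93447 = 2068.9 m/s

2068.9


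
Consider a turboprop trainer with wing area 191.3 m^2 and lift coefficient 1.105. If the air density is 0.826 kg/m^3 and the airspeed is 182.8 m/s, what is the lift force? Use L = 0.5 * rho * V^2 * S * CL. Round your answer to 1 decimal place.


Step 1: Calculate dynamic pressure q = 0.5 * 0.826 * 182.8^2 = 0.5 * 0.826 * 33415.84 = 13800.7419 Pa
Step 2: Multiply by wing area and lift coefficient: L = 13800.7419 * 191.3 * 1.105
Step 3: L = 2640081.9293 * 1.105 = 2917290.5 N

2917290.5


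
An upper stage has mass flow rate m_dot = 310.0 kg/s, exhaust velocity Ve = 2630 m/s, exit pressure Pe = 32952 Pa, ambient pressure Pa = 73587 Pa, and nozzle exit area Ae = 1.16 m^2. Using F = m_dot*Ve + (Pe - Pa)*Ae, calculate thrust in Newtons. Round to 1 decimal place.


Step 1: Momentum thrust = m_dot * Ve = 310.0 * 2630 = 815300.0 N
Step 2: Pressure thrust = (Pe - Pa) * Ae = (32952 - 73587) * 1.16 = -47136.60 N
Step 3: Total thrust F = 815300.0 + -47136.60 = 768163.4 N

768163.4


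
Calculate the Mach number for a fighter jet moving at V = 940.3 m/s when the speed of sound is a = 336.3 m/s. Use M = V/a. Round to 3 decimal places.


Step 1: M = V / a = 940.3 / 336.3
Step 2: M = 2.796

2.796


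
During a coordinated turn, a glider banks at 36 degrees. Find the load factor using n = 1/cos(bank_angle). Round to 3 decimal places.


Step 1: Convert 36 degrees to radians = 0.628319
Step 2: cos(36 deg) = 0.809017
Step 3: n = 1 / 0.809017 = 1.236

1.236


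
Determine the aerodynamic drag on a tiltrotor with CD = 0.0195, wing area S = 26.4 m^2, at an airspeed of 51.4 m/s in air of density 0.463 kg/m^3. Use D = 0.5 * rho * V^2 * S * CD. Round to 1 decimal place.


Step 1: Dynamic pressure q = 0.5 * 0.463 * 51.4^2 = 611.6137 Pa
Step 2: Drag D = q * S * CD = 611.6137 * 26.4 * 0.0195
Step 3: D = 314.9 N

314.9


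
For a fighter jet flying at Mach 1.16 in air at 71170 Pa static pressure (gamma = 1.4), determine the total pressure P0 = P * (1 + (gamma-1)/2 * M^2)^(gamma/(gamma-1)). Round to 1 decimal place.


Step 1: (gamma-1)/2 * M^2 = 0.2 * 1.3456 = 0.26912
Step 2: 1 + 0.26912 = 1.26912
Step 3: Exponent gamma/(gamma-1) = 3.5
Step 4: P0 = 71170 * 1.26912^3.5 = 163891.5 Pa

163891.5


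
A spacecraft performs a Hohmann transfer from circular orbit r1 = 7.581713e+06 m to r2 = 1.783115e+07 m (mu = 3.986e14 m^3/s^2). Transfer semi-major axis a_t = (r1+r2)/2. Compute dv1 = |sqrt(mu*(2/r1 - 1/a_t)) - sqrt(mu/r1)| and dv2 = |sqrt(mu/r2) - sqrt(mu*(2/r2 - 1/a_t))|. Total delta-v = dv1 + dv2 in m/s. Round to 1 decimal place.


Step 1: Transfer semi-major axis a_t = (7.581713e+06 + 1.783115e+07) / 2 = 1.270643e+07 m
Step 2: v1 (circular at r1) = sqrt(mu/r1) = 7250.78 m/s
Step 3: v_t1 = sqrt(mu*(2/r1 - 1/a_t)) = 8589.4 m/s
Step 4: dv1 = |8589.4 - 7250.78| = 1338.62 m/s
Step 5: v2 (circular at r2) = 4728.02 m/s, v_t2 = 3652.17 m/s
Step 6: dv2 = |4728.02 - 3652.17| = 1075.85 m/s
Step 7: Total delta-v = 1338.62 + 1075.85 = 2414.5 m/s

2414.5


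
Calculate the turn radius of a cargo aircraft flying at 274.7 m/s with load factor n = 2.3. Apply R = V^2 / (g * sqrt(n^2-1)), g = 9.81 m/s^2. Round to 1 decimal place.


Step 1: V^2 = 274.7^2 = 75460.09
Step 2: n^2 - 1 = 2.3^2 - 1 = 4.29
Step 3: sqrt(4.29) = 2.071232
Step 4: R = 75460.09 / (9.81 * 2.071232) = 3713.8 m

3713.8


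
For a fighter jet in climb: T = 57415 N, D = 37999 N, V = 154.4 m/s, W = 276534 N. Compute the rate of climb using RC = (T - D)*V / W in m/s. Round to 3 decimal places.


Step 1: Excess thrust = T - D = 57415 - 37999 = 19416 N
Step 2: Excess power = 19416 * 154.4 = 2997830.4 W
Step 3: RC = 2997830.4 / 276534 = 10.841 m/s

10.841


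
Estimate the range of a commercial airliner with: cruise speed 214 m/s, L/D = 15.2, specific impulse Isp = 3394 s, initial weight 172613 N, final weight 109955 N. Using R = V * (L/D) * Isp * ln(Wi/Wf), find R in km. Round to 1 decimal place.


Step 1: Coefficient = V * (L/D) * Isp = 214 * 15.2 * 3394 = 11040003.2 m
Step 2: Wi/Wf = 172613 / 109955 = 1.569851
Step 3: ln(1.569851) = 0.450981
Step 4: R = 11040003.2 * 0.450981 = 4978830.6 m = 4978.8 km

4978.8


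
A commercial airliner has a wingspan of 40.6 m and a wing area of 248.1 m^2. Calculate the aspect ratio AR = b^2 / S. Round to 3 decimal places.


Step 1: b^2 = 40.6^2 = 1648.36
Step 2: AR = 1648.36 / 248.1 = 6.644

6.644


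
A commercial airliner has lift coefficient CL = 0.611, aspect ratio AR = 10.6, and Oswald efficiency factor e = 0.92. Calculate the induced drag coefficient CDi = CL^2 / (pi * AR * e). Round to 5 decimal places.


Step 1: CL^2 = 0.611^2 = 0.373321
Step 2: pi * AR * e = 3.14159 * 10.6 * 0.92 = 30.636812
Step 3: CDi = 0.373321 / 30.636812 = 0.01219

0.01219


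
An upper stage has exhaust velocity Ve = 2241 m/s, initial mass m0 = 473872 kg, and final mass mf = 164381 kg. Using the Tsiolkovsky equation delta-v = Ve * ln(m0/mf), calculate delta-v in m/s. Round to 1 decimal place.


Step 1: Mass ratio m0/mf = 473872 / 164381 = 2.882766
Step 2: ln(2.882766) = 1.05875
Step 3: delta-v = 2241 * 1.05875 = 2372.7 m/s

2372.7


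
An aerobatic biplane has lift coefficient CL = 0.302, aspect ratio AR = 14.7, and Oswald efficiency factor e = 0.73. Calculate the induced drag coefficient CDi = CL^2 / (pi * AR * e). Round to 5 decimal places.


Step 1: CL^2 = 0.302^2 = 0.091204
Step 2: pi * AR * e = 3.14159 * 14.7 * 0.73 = 33.712431
Step 3: CDi = 0.091204 / 33.712431 = 0.00271

0.00271


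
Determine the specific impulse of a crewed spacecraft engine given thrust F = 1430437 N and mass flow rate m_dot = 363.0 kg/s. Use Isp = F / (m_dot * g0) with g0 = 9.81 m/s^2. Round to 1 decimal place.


Step 1: m_dot * g0 = 363.0 * 9.81 = 3561.03
Step 2: Isp = 1430437 / 3561.03 = 401.7 s

401.7


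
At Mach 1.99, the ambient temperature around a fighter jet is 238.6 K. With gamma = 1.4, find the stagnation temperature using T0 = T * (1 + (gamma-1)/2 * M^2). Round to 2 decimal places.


Step 1: (gamma-1)/2 = 0.2
Step 2: M^2 = 3.9601
Step 3: 1 + 0.2 * 3.9601 = 1.79202
Step 4: T0 = 238.6 * 1.79202 = 427.58 K

427.58


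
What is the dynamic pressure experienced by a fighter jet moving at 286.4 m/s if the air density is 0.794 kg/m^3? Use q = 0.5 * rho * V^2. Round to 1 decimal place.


Step 1: V^2 = 286.4^2 = 82024.96
Step 2: q = 0.5 * 0.794 * 82024.96
Step 3: q = 32563.9 Pa

32563.9


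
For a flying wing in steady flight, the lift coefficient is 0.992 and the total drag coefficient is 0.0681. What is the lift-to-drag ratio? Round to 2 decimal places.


Step 1: L/D = CL / CD = 0.992 / 0.0681
Step 2: L/D = 14.57

14.57


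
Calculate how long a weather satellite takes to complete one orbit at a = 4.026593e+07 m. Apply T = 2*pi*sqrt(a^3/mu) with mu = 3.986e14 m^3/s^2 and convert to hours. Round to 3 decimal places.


Step 1: a^3 / mu = 6.528497e+22 / 3.986e14 = 1.637857e+08
Step 2: sqrt(1.637857e+08) = 12797.8777 s
Step 3: T = 2*pi * 12797.8777 = 80411.44 s
Step 4: T in hours = 80411.44 / 3600 = 22.337 hours

22.337


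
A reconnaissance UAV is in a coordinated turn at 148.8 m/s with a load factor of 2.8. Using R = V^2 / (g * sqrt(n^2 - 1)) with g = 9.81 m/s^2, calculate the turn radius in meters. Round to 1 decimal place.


Step 1: V^2 = 148.8^2 = 22141.44
Step 2: n^2 - 1 = 2.8^2 - 1 = 6.84
Step 3: sqrt(6.84) = 2.615339
Step 4: R = 22141.44 / (9.81 * 2.615339) = 863.0 m

863.0


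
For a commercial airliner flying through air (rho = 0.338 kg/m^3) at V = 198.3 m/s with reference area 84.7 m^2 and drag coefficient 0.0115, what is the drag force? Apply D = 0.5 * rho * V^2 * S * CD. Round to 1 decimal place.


Step 1: Dynamic pressure q = 0.5 * 0.338 * 198.3^2 = 6645.5684 Pa
Step 2: Drag D = q * S * CD = 6645.5684 * 84.7 * 0.0115
Step 3: D = 6473.1 N

6473.1


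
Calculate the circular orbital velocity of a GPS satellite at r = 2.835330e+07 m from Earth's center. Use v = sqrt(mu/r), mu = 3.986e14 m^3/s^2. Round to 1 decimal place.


Step 1: mu / r = 3.986e14 / 2.835330e+07 = 14058328.3075
Step 2: v = sqrt(14058328.3075) = 3749.4 m/s

3749.4


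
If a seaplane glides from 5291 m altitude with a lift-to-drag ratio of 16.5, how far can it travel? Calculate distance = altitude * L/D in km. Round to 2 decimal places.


Step 1: Glide distance = altitude * L/D = 5291 * 16.5 = 87301.5 m
Step 2: Convert to km: 87301.5 / 1000 = 87.30 km

87.30


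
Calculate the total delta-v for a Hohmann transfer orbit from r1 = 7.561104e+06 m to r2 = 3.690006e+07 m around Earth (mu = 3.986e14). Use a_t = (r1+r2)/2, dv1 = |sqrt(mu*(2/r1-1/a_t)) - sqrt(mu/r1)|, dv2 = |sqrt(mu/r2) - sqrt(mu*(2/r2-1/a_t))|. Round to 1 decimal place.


Step 1: Transfer semi-major axis a_t = (7.561104e+06 + 3.690006e+07) / 2 = 2.223058e+07 m
Step 2: v1 (circular at r1) = sqrt(mu/r1) = 7260.66 m/s
Step 3: v_t1 = sqrt(mu*(2/r1 - 1/a_t)) = 9354.36 m/s
Step 4: dv1 = |9354.36 - 7260.66| = 2093.7 m/s
Step 5: v2 (circular at r2) = 3286.66 m/s, v_t2 = 1916.78 m/s
Step 6: dv2 = |3286.66 - 1916.78| = 1369.88 m/s
Step 7: Total delta-v = 2093.7 + 1369.88 = 3463.6 m/s

3463.6


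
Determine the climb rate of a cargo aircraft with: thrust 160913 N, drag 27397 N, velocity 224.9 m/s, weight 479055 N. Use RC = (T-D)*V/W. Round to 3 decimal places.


Step 1: Excess thrust = T - D = 160913 - 27397 = 133516 N
Step 2: Excess power = 133516 * 224.9 = 30027748.4 W
Step 3: RC = 30027748.4 / 479055 = 62.681 m/s

62.681


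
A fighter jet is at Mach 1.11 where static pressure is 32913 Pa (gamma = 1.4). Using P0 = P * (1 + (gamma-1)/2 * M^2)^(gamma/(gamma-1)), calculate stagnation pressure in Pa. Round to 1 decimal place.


Step 1: (gamma-1)/2 * M^2 = 0.2 * 1.2321 = 0.24642
Step 2: 1 + 0.24642 = 1.24642
Step 3: Exponent gamma/(gamma-1) = 3.5
Step 4: P0 = 32913 * 1.24642^3.5 = 71152.9 Pa

71152.9


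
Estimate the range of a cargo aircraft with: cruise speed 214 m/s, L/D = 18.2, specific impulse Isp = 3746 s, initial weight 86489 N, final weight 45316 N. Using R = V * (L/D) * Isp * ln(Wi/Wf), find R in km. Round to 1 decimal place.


Step 1: Coefficient = V * (L/D) * Isp = 214 * 18.2 * 3746 = 14589920.8 m
Step 2: Wi/Wf = 86489 / 45316 = 1.908575
Step 3: ln(1.908575) = 0.646357
Step 4: R = 14589920.8 * 0.646357 = 9430298.4 m = 9430.3 km

9430.3


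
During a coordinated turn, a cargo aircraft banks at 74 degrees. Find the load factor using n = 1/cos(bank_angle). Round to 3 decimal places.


Step 1: Convert 74 degrees to radians = 1.291544
Step 2: cos(74 deg) = 0.275637
Step 3: n = 1 / 0.275637 = 3.628

3.628


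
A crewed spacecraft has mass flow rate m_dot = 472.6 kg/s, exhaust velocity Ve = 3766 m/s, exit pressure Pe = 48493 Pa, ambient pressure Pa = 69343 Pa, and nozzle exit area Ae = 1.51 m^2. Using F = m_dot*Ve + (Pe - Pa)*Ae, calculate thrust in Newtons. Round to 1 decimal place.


Step 1: Momentum thrust = m_dot * Ve = 472.6 * 3766 = 1779811.6 N
Step 2: Pressure thrust = (Pe - Pa) * Ae = (48493 - 69343) * 1.51 = -31483.50 N
Step 3: Total thrust F = 1779811.6 + -31483.50 = 1748328.1 N

1748328.1


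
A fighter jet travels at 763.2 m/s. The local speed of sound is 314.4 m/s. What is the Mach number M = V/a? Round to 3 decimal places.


Step 1: M = V / a = 763.2 / 314.4
Step 2: M = 2.427

2.427


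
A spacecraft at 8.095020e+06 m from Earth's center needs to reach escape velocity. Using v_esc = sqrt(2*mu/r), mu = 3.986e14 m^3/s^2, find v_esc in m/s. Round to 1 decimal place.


Step 1: 2*mu/r = 2 * 3.986e14 / 8.095020e+06 = 98480300.234
Step 2: v_esc = sqrt(98480300.234) = 9923.7 m/s

9923.7


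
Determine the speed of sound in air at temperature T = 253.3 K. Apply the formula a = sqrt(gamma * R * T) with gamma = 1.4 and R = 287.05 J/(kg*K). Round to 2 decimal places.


Step 1: gamma * R * T = 1.4 * 287.05 * 253.3 = 101793.671
Step 2: a = sqrt(101793.671) = 319.05 m/s

319.05


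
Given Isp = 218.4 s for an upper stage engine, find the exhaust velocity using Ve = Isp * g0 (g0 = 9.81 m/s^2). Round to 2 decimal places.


Step 1: Ve = Isp * g0 = 218.4 * 9.81
Step 2: Ve = 2142.50 m/s

2142.50


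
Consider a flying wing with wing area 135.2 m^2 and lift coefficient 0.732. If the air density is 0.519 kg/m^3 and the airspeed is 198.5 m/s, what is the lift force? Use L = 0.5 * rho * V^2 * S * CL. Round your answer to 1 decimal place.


Step 1: Calculate dynamic pressure q = 0.5 * 0.519 * 198.5^2 = 0.5 * 0.519 * 39402.25 = 10224.8839 Pa
Step 2: Multiply by wing area and lift coefficient: L = 10224.8839 * 135.2 * 0.732
Step 3: L = 1382404.2999 * 0.732 = 1011919.9 N

1011919.9


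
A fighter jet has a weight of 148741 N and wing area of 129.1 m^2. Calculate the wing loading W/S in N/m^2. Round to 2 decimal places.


Step 1: Wing loading = W / S = 148741 / 129.1
Step 2: Wing loading = 1152.14 N/m^2

1152.14


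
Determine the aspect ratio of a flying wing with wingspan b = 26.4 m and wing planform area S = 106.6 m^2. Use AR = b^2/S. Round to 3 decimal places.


Step 1: b^2 = 26.4^2 = 696.96
Step 2: AR = 696.96 / 106.6 = 6.538

6.538


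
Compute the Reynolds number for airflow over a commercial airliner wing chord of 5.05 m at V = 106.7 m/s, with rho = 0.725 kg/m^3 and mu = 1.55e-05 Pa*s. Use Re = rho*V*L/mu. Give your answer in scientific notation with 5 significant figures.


Step 1: Numerator = rho * V * L = 0.725 * 106.7 * 5.05 = 390.655375
Step 2: Re = 390.655375 / 1.55e-05
Step 3: Re = 2.5204e+07

2.5204e+07


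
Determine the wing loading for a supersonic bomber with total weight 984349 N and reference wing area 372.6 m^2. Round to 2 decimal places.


Step 1: Wing loading = W / S = 984349 / 372.6
Step 2: Wing loading = 2641.84 N/m^2

2641.84


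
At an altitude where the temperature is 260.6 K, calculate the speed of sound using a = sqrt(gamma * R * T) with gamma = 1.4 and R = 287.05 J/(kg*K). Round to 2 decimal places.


Step 1: gamma * R * T = 1.4 * 287.05 * 260.6 = 104727.322
Step 2: a = sqrt(104727.322) = 323.62 m/s

323.62


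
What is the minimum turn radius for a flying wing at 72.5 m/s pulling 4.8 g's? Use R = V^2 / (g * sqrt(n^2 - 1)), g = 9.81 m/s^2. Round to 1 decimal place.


Step 1: V^2 = 72.5^2 = 5256.25
Step 2: n^2 - 1 = 4.8^2 - 1 = 22.04
Step 3: sqrt(22.04) = 4.694678
Step 4: R = 5256.25 / (9.81 * 4.694678) = 114.1 m

114.1


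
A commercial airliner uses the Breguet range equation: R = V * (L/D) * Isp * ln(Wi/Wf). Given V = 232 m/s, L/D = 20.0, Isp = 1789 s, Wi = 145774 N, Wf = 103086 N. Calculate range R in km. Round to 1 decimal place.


Step 1: Coefficient = V * (L/D) * Isp = 232 * 20.0 * 1789 = 8300960.0 m
Step 2: Wi/Wf = 145774 / 103086 = 1.414101
Step 3: ln(1.414101) = 0.346494
Step 4: R = 8300960.0 * 0.346494 = 2876231.9 m = 2876.2 km

2876.2


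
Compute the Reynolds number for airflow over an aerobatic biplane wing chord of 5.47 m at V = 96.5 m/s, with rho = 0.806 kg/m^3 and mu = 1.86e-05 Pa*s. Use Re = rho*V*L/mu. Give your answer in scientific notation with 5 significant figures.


Step 1: Numerator = rho * V * L = 0.806 * 96.5 * 5.47 = 425.45113
Step 2: Re = 425.45113 / 1.86e-05
Step 3: Re = 2.2874e+07

2.2874e+07


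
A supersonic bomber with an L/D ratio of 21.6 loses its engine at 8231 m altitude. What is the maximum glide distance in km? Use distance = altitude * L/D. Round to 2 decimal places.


Step 1: Glide distance = altitude * L/D = 8231 * 21.6 = 177789.6 m
Step 2: Convert to km: 177789.6 / 1000 = 177.79 km

177.79


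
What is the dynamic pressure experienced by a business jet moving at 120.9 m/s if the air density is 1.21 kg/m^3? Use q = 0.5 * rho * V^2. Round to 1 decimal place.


Step 1: V^2 = 120.9^2 = 14616.81
Step 2: q = 0.5 * 1.21 * 14616.81
Step 3: q = 8843.2 Pa

8843.2


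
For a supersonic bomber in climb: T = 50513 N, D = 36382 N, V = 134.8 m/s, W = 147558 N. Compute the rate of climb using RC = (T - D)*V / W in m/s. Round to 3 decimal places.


Step 1: Excess thrust = T - D = 50513 - 36382 = 14131 N
Step 2: Excess power = 14131 * 134.8 = 1904858.8 W
Step 3: RC = 1904858.8 / 147558 = 12.909 m/s

12.909


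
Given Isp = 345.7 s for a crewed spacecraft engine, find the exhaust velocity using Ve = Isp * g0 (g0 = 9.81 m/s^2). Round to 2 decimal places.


Step 1: Ve = Isp * g0 = 345.7 * 9.81
Step 2: Ve = 3391.32 m/s

3391.32


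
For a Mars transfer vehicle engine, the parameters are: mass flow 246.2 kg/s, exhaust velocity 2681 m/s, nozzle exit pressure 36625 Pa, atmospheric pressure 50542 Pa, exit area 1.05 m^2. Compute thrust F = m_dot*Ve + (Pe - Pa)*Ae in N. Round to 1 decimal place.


Step 1: Momentum thrust = m_dot * Ve = 246.2 * 2681 = 660062.2 N
Step 2: Pressure thrust = (Pe - Pa) * Ae = (36625 - 50542) * 1.05 = -14612.85 N
Step 3: Total thrust F = 660062.2 + -14612.85 = 645449.4 N

645449.4


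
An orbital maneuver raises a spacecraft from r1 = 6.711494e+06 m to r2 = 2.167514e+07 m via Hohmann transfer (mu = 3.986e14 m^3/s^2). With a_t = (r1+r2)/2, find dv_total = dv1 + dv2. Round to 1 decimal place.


Step 1: Transfer semi-major axis a_t = (6.711494e+06 + 2.167514e+07) / 2 = 1.419332e+07 m
Step 2: v1 (circular at r1) = sqrt(mu/r1) = 7706.53 m/s
Step 3: v_t1 = sqrt(mu*(2/r1 - 1/a_t)) = 9523.53 m/s
Step 4: dv1 = |9523.53 - 7706.53| = 1817.0 m/s
Step 5: v2 (circular at r2) = 4288.32 m/s, v_t2 = 2948.87 m/s
Step 6: dv2 = |4288.32 - 2948.87| = 1339.46 m/s
Step 7: Total delta-v = 1817.0 + 1339.46 = 3156.5 m/s

3156.5


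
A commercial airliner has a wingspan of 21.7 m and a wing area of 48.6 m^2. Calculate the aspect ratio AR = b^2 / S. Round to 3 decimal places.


Step 1: b^2 = 21.7^2 = 470.89
Step 2: AR = 470.89 / 48.6 = 9.689

9.689


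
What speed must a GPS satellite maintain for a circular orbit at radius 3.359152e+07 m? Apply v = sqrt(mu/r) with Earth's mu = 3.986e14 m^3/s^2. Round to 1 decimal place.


Step 1: mu / r = 3.986e14 / 3.359152e+07 = 11866090.0132
Step 2: v = sqrt(11866090.0132) = 3444.7 m/s

3444.7


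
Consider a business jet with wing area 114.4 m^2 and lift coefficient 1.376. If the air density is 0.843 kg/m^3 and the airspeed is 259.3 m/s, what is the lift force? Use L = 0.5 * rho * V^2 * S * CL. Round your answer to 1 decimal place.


Step 1: Calculate dynamic pressure q = 0.5 * 0.843 * 259.3^2 = 0.5 * 0.843 * 67236.49 = 28340.1805 Pa
Step 2: Multiply by wing area and lift coefficient: L = 28340.1805 * 114.4 * 1.376
Step 3: L = 3242116.6532 * 1.376 = 4461152.5 N

4461152.5


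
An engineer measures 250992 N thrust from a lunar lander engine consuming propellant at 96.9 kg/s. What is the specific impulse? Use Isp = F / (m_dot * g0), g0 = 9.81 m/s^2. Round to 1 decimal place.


Step 1: m_dot * g0 = 96.9 * 9.81 = 950.59
Step 2: Isp = 250992 / 950.59 = 264.0 s

264.0


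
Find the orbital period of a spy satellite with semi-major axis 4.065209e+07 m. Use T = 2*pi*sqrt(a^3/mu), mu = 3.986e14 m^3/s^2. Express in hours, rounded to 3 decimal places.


Step 1: a^3 / mu = 6.718134e+22 / 3.986e14 = 1.685432e+08
Step 2: sqrt(1.685432e+08) = 12982.4205 s
Step 3: T = 2*pi * 12982.4205 = 81570.95 s
Step 4: T in hours = 81570.95 / 3600 = 22.659 hours

22.659


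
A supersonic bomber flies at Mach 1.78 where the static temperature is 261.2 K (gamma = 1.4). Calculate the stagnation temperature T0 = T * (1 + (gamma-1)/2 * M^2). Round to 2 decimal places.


Step 1: (gamma-1)/2 = 0.2
Step 2: M^2 = 3.1684
Step 3: 1 + 0.2 * 3.1684 = 1.63368
Step 4: T0 = 261.2 * 1.63368 = 426.72 K

426.72


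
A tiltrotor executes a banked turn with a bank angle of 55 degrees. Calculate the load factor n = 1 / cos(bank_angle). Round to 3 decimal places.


Step 1: Convert 55 degrees to radians = 0.959931
Step 2: cos(55 deg) = 0.573576
Step 3: n = 1 / 0.573576 = 1.743

1.743


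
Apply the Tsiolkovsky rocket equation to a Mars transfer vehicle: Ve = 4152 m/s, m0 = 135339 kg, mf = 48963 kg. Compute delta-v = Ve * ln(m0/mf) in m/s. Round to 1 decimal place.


Step 1: Mass ratio m0/mf = 135339 / 48963 = 2.764108
Step 2: ln(2.764108) = 1.016718
Step 3: delta-v = 4152 * 1.016718 = 4221.4 m/s

4221.4


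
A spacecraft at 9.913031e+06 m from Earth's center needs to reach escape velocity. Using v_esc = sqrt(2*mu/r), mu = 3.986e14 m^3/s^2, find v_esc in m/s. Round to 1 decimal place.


Step 1: 2*mu/r = 2 * 3.986e14 / 9.913031e+06 = 80419399.4753
Step 2: v_esc = sqrt(80419399.4753) = 8967.7 m/s

8967.7


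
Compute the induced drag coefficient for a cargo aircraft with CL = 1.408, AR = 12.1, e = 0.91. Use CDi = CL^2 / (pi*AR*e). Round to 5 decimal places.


Step 1: CL^2 = 1.408^2 = 1.982464
Step 2: pi * AR * e = 3.14159 * 12.1 * 0.91 = 34.592077
Step 3: CDi = 1.982464 / 34.592077 = 0.05731

0.05731


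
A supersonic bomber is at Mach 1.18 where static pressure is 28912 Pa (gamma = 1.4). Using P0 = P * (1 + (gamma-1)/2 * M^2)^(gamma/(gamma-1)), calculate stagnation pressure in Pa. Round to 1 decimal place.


Step 1: (gamma-1)/2 * M^2 = 0.2 * 1.3924 = 0.27848
Step 2: 1 + 0.27848 = 1.27848
Step 3: Exponent gamma/(gamma-1) = 3.5
Step 4: P0 = 28912 * 1.27848^3.5 = 68313.6 Pa

68313.6


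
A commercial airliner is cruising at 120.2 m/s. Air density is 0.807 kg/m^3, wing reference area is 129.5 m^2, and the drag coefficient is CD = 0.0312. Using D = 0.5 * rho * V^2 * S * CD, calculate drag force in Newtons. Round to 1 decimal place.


Step 1: Dynamic pressure q = 0.5 * 0.807 * 120.2^2 = 5829.7841 Pa
Step 2: Drag D = q * S * CD = 5829.7841 * 129.5 * 0.0312
Step 3: D = 23554.7 N

23554.7


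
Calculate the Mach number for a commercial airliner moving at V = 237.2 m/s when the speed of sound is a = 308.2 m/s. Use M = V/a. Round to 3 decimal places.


Step 1: M = V / a = 237.2 / 308.2
Step 2: M = 0.770

0.770


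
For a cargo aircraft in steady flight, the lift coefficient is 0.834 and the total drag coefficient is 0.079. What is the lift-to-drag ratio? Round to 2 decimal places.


Step 1: L/D = CL / CD = 0.834 / 0.079
Step 2: L/D = 10.56

10.56


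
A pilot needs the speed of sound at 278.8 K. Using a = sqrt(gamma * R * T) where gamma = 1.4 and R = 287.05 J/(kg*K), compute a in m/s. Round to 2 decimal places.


Step 1: gamma * R * T = 1.4 * 287.05 * 278.8 = 112041.356
Step 2: a = sqrt(112041.356) = 334.73 m/s

334.73


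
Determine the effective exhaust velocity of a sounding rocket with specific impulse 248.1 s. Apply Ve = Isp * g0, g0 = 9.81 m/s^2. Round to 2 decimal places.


Step 1: Ve = Isp * g0 = 248.1 * 9.81
Step 2: Ve = 2433.86 m/s

2433.86


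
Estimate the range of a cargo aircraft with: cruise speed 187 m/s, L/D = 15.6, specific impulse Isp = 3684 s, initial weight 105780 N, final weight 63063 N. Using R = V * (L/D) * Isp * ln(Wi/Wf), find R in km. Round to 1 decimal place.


Step 1: Coefficient = V * (L/D) * Isp = 187 * 15.6 * 3684 = 10746964.8 m
Step 2: Wi/Wf = 105780 / 63063 = 1.67737
Step 3: ln(1.67737) = 0.517227
Step 4: R = 10746964.8 * 0.517227 = 5558622.9 m = 5558.6 km

5558.6


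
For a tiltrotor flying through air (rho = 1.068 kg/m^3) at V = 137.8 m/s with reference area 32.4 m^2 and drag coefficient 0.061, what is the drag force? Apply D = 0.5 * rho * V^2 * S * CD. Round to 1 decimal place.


Step 1: Dynamic pressure q = 0.5 * 1.068 * 137.8^2 = 10140.0406 Pa
Step 2: Drag D = q * S * CD = 10140.0406 * 32.4 * 0.061
Step 3: D = 20040.8 N

20040.8


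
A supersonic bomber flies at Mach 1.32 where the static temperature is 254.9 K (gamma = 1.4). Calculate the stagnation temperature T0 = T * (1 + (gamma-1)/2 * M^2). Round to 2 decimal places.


Step 1: (gamma-1)/2 = 0.2
Step 2: M^2 = 1.7424
Step 3: 1 + 0.2 * 1.7424 = 1.34848
Step 4: T0 = 254.9 * 1.34848 = 343.73 K

343.73


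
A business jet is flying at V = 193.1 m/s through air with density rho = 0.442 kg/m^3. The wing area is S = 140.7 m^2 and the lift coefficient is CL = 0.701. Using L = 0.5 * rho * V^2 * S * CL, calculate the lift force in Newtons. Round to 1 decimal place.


Step 1: Calculate dynamic pressure q = 0.5 * 0.442 * 193.1^2 = 0.5 * 0.442 * 37287.61 = 8240.5618 Pa
Step 2: Multiply by wing area and lift coefficient: L = 8240.5618 * 140.7 * 0.701
Step 3: L = 1159447.0467 * 0.701 = 812772.4 N

812772.4


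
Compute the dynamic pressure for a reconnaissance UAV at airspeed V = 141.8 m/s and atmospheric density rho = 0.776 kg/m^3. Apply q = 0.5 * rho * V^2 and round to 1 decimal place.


Step 1: V^2 = 141.8^2 = 20107.24
Step 2: q = 0.5 * 0.776 * 20107.24
Step 3: q = 7801.6 Pa

7801.6


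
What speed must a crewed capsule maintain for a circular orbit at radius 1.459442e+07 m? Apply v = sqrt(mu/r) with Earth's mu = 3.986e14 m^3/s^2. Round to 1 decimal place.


Step 1: mu / r = 3.986e14 / 1.459442e+07 = 27311808.2116
Step 2: v = sqrt(27311808.2116) = 5226.1 m/s

5226.1


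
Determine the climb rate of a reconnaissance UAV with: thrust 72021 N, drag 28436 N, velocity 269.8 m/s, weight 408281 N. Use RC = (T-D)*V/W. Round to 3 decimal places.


Step 1: Excess thrust = T - D = 72021 - 28436 = 43585 N
Step 2: Excess power = 43585 * 269.8 = 11759233.0 W
Step 3: RC = 11759233.0 / 408281 = 28.802 m/s

28.802


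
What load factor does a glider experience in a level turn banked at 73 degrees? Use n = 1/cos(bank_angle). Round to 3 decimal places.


Step 1: Convert 73 degrees to radians = 1.27409
Step 2: cos(73 deg) = 0.292372
Step 3: n = 1 / 0.292372 = 3.420

3.420


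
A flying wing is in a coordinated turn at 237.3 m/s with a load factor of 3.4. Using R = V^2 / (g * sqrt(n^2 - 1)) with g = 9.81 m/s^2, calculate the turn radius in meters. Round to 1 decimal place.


Step 1: V^2 = 237.3^2 = 56311.29
Step 2: n^2 - 1 = 3.4^2 - 1 = 10.56
Step 3: sqrt(10.56) = 3.249615
Step 4: R = 56311.29 / (9.81 * 3.249615) = 1766.4 m

1766.4
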